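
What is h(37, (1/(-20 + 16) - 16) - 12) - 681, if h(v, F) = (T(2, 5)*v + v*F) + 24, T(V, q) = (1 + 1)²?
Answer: -6217/4 ≈ -1554.3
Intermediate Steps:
T(V, q) = 4 (T(V, q) = 2² = 4)
h(v, F) = 24 + 4*v + F*v (h(v, F) = (4*v + v*F) + 24 = (4*v + F*v) + 24 = 24 + 4*v + F*v)
h(37, (1/(-20 + 16) - 16) - 12) - 681 = (24 + 4*37 + ((1/(-20 + 16) - 16) - 12)*37) - 681 = (24 + 148 + ((1/(-4) - 16) - 12)*37) - 681 = (24 + 148 + ((-¼ - 16) - 12)*37) - 681 = (24 + 148 + (-65/4 - 12)*37) - 681 = (24 + 148 - 113/4*37) - 681 = (24 + 148 - 4181/4) - 681 = -3493/4 - 681 = -6217/4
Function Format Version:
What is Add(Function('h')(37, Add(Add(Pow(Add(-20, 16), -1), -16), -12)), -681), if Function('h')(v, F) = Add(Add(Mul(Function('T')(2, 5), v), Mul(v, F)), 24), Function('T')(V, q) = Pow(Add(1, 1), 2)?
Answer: Rational(-6217, 4) ≈ -1554.3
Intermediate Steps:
Function('T')(V, q) = 4 (Function('T')(V, q) = Pow(2, 2) = 4)
Function('h')(v, F) = Add(24, Mul(4, v), Mul(F, v)) (Function('h')(v, F) = Add(Add(Mul(4, v), Mul(v, F)), 24) = Add(Add(Mul(4, v), Mul(F, v)), 24) = Add(24, Mul(4, v), Mul(F, v)))
Add(Function('h')(37, Add(Add(Pow(Add(-20, 16), -1), -16), -12)), -681) = Add(Add(24, Mul(4, 37), Mul(Add(Add(Pow(Add(-20, 16), -1), -16), -12), 37)), -681) = Add(Add(24, 148, Mul(Add(Add(Pow(-4, -1), -16), -12), 37)), -681) = Add(Add(24, 148, Mul(Add(Add(Rational(-1, 4), -16), -12), 37)), -681) = Add(Add(24, 148, Mul(Add(Rational(-65, 4), -12), 37)), -681) = Add(Add(24, 148, Mul(Rational(-113, 4), 37)), -681) = Add(Add(24, 148, Rational(-4181, 4)), -681) = Add(Rational(-3493, 4), -681) = Rational(-6217, 4)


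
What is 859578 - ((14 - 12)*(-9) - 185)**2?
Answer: 818369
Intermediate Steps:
859578 - ((14 - 12)*(-9) - 185)**2 = 859578 - (2*(-9) - 185)**2 = 859578 - (-18 - 185)**2 = 859578 - 1*(-203)**2 = 859578 - 1*41209 = 859578 - 41209 = 818369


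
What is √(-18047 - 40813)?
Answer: 6*I*√1635 ≈ 242.61*I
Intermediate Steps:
√(-18047 - 40813) = √(-58860) = 6*I*√1635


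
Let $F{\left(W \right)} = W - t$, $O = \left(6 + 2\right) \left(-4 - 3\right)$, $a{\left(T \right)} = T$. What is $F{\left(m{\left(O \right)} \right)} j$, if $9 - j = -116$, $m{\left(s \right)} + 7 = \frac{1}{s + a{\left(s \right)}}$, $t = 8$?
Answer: $- \frac{210125}{112} \approx -1876.1$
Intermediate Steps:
$O = -56$ ($O = 8 \left(-7\right) = -56$)
$m{\left(s \right)} = -7 + \frac{1}{2 s}$ ($m{\left(s \right)} = -7 + \frac{1}{s + s} = -7 + \frac{1}{2 s}$)
$F{\left(W \right)} = -8 + W$ ($F{\left(W \right)} = W - 8 = -8 + W$)
$j = 125$ ($j = 9 - -116 = 9 + 116 = 125$)
$F{\left(m{\left(O \right)} \right)} j = \left(-8 - \left(7 - \frac{1}{2 \left(-56\right)}\right)\right) 125 = \left(-8 + \left(-7 + \frac{1}{2} \left(- \frac{1}{56}\right)\right)\right) 125 = \left(-8 - \frac{785}{112}\right) 125 = \left(- \frac{1681}{112}\right) 125 = - \frac{210125}{112}$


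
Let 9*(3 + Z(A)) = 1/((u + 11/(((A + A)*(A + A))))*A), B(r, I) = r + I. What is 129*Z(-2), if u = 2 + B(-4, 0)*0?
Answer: -1169/3 ≈ -389.67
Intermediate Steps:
B(r, I) = I + r
u = 2 (u = 2 + (0 - 4)*0 = 2 - 4*0 = 2 + 0 = 2)
Z(A) = -3 + 1/(9*A*(2 + 11/(4*A²))) (Z(A) = -3 + (1/((2 + 11/(((A + A)*(A + A))))*A))/9 = -3 + (1/((2 + 11/(((2*A)*(2*A))))*A))/9 = -3 + (1/((2 + 11/((4*A²)))*A))/9 = -3 + (1/((2 + 11*(1/(4*A²)))*A))/9 = -3 + (1/((2 + 11/(4*A²))*A))/9 = -3 + (1/(A*(2 + 11/(4*A²))))/9 = -3 + 1/(9*A*(2 + 11/(4*A²))))
129*Z(-2) = 129*((-297 - 216*(-2)² + 4*(-2))/(9*(11 + 8*(-2)²))) = 129*((-297 - 216*4 - 8)/(9*(11 + 8*4))) = 129*((-297 - 864 - 8)/(9*(11 + 32))) = 129*((⅑)*(-1169)/43) = 129*((⅑)*(1/43)*(-1169)) = 129*(-1169/387) = -1169/3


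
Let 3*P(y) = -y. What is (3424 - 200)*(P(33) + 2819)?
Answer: 9052992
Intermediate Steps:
P(y) = -y/3 (P(y) = (-y)/3 = -y/3)
(3424 - 200)*(P(33) + 2819) = (3424 - 200)*(-⅓*33 + 2819) = 3224*(-11 + 2819) = 3224*2808 = 9052992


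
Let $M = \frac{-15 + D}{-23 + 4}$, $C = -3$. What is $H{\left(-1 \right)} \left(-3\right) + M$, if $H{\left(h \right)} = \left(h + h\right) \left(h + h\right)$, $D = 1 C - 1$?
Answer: $-11$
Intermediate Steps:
$D = -4$ ($D = 1 \left(-3\right) - 1 = -3 - 1 = -4$)
$M = 1$ ($M = \frac{-15 - 4}{-23 + 4} = - \frac{19}{-19} = \left(-19\right) \left(- \frac{1}{19}\right) = 1$)
$H{\left(h \right)} = 4 h^{2}$ ($H{\left(h \right)} = 2 h 2 h = 4 h^{2}$)
$H{\left(-1 \right)} \left(-3\right) + M = 4 \left(-1\right)^{2} \left(-3\right) + 1 = 4 \cdot 1 \left(-3\right) + 1 = 4 \left(-3\right) + 1 = -12 + 1 = -11$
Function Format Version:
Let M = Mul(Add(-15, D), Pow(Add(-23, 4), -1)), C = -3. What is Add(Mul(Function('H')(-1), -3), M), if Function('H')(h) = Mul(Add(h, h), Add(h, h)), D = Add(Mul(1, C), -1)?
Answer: -11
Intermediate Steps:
D = -4 (D = Add(Mul(1, -3), -1) = Add(-3, -1) = -4)
M = 1 (M = Mul(Add(-15, -4), Pow(Add(-23, 4), -1)) = Mul(-19, Pow(-19, -1)) = Mul(-19, Rational(-1, 19)) = 1)
Function('H')(h) = Mul(4, Pow(h, 2)) (Function('H')(h) = Mul(Mul(2, h), Mul(2, h)) = Mul(4, Pow(h, 2)))
Add(Mul(Function('H')(-1), -3), M) = Add(Mul(Mul(4, Pow(-1, 2)), -3), 1) = Add(Mul(Mul(4, 1), -3), 1) = Add(Mul(4, -3), 1) = Add(-12, 1) = -11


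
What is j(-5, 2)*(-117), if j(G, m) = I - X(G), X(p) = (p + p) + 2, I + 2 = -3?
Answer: -351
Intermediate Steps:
I = -5 (I = -2 - 3 = -5)
X(p) = 2 + 2*p (X(p) = 2*p + 2 = 2 + 2*p)
j(G, m) = -7 - 2*G (j(G, m) = -5 - (2 + 2*G) = -5 + (-2 - 2*G) = -7 - 2*G)
j(-5, 2)*(-117) = (-7 - 2*(-5))*(-117) = (-7 + 10)*(-117) = 3*(-117) = -351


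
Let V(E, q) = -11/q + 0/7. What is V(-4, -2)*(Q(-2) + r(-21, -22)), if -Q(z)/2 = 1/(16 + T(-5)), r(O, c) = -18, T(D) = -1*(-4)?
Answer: -1991/20 ≈ -99.550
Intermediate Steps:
T(D) = 4
Q(z) = -⅒ (Q(z) = -2/(16 + 4) = -2/20 = -2*1/20 = -⅒)
V(E, q) = -11/q (V(E, q) = -11/q + 0*(⅐) = -11/q + 0 = -11/q)
V(-4, -2)*(Q(-2) + r(-21, -22)) = (-11/(-2))*(-⅒ - 18) = -11*(-½)*(-181/10) = (11/2)*(-181/10) = -1991/20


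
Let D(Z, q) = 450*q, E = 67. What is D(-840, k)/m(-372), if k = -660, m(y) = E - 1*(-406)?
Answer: -27000/43 ≈ -627.91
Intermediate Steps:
m(y) = 473 (m(y) = 67 - 1*(-406) = 67 + 406 = 473)
D(-840, k)/m(-372) = (450*(-660))/473 = -297000*1/473 = -27000/43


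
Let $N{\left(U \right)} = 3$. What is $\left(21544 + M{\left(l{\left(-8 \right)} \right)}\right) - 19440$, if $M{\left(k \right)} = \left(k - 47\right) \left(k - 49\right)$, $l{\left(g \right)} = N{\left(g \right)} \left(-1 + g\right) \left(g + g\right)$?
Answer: $149559$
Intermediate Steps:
$l{\left(g \right)} = 6 g \left(-1 + g\right)$ ($l{\left(g \right)} = 3 \left(-1 + g\right) \left(g + g\right) = 3 \left(-1 + g\right) 2 g = 3 \cdot 2 g \left(-1 + g\right) = 6 g \left(-1 + g\right)$)
$M{\left(k \right)} = \left(-49 + k\right) \left(-47 + k\right)$ ($M{\left(k \right)} = \left(-47 + k\right) \left(-49 + k\right) = \left(-49 + k\right) \left(-47 + k\right)$)
$\left(21544 + M{\left(l{\left(-8 \right)} \right)}\right) - 19440 = \left(21544 + \left(2303 + \left(6 \left(-8\right) \left(-1 - 8\right)\right)^{2} - 96 \cdot 6 \left(-8\right) \left(-1 - 8\right)\right)\right) - 19440 = \left(21544 + \left(2303 + \left(6 \left(-8\right) \left(-9\right)\right)^{2} - 96 \cdot 6 \left(-8\right) \left(-9\right)\right)\right) - 19440 = \left(21544 + \left(2303 + 432^{2} - 41472\right)\right) - 19440 = \left(21544 + \left(2303 + 186624 - 41472\right)\right) - 19440 = \left(21544 + 147455\right) - 19440 = 168999 - 19440 = 149559$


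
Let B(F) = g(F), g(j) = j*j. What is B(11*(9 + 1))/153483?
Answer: 1100/13953 ≈ 0.078836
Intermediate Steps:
g(j) = j²
B(F) = F²
B(11*(9 + 1))/153483 = (11*(9 + 1))²/153483 = (11*10)²*(1/153483) = 110²*(1/153483) = 12100*(1/153483) = 1100/13953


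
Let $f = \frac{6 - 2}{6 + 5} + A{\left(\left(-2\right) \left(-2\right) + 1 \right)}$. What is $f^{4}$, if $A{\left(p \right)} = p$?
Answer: $\frac{12117361}{14641} \approx 827.63$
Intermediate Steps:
$f = \frac{59}{11}$ ($f = \frac{6 - 2}{6 + 5} + \left(\left(-2\right) \left(-2\right) + 1\right) = \frac{4}{11} + \left(4 + 1\right) = 4 \cdot \frac{1}{11} + 5 = \frac{4}{11} + 5 = \frac{59}{11} \approx 5.3636$)
$f^{4} = \left(\frac{59}{11}\right)^{4} = \frac{12117361}{14641}$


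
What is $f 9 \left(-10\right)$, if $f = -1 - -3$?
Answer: $-180$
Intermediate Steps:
$f = 2$ ($f = -1 + 3 = 2$)
$f 9 \left(-10\right) = 2 \cdot 9 \left(-10\right) = 18 \left(-10\right) = -180$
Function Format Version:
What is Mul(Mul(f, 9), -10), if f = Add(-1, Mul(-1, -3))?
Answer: -180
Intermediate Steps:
f = 2 (f = Add(-1, 3) = 2)
Mul(Mul(f, 9), -10) = Mul(Mul(2, 9), -10) = Mul(18, -10) = -180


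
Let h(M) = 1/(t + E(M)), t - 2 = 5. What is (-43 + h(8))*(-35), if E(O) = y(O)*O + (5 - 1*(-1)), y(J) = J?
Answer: 16550/11 ≈ 1504.5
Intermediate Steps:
t = 7 (t = 2 + 5 = 7)
E(O) = 6 + O² (E(O) = O*O + (5 - 1*(-1)) = O² + (5 + 1) = O² + 6 = 6 + O²)
h(M) = 1/(13 + M²) (h(M) = 1/(7 + (6 + M²)) = 1/(13 + M²))
(-43 + h(8))*(-35) = (-43 + 1/(13 + 8²))*(-35) = (-43 + 1/(13 + 64))*(-35) = (-43 + 1/77)*(-35) = -3310/77*(-35) = 16550/11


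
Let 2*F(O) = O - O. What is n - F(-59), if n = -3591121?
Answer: -3591121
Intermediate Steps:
F(O) = 0 (F(O) = (O - O)/2 = (1/2)*0 = 0)
n - F(-59) = -3591121 - 1*0 = -3591121 + 0 = -3591121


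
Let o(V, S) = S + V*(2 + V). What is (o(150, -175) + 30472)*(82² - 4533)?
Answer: 116335527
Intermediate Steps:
(o(150, -175) + 30472)*(82² - 4533) = ((-175 + 150² + 2*150) + 30472)*(82² - 4533) = ((-175 + 22500 + 300) + 30472)*(6724 - 4533) = (22625 + 30472)*2191 = 53097*2191 = 116335527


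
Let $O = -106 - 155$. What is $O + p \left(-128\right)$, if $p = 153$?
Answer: $-19845$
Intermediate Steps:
$O = -261$
$O + p \left(-128\right) = -261 + 153 \left(-128\right) = -261 - 19584 = -19845$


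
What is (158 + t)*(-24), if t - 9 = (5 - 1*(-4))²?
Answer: -5952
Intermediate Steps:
t = 90 (t = 9 + (5 - 1*(-4))² = 9 + (5 + 4)² = 9 + 9² = 9 + 81 = 90)
(158 + t)*(-24) = (158 + 90)*(-24) = 248*(-24) = -5952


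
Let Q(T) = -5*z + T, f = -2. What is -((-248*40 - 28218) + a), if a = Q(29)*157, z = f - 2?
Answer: 30445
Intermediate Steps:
z = -4 (z = -2 - 2 = -4)
Q(T) = 20 + T (Q(T) = -5*(-4) + T = 20 + T)
a = 7693 (a = (20 + 29)*157 = 49*157 = 7693)
-((-248*40 - 28218) + a) = -((-248*40 - 28218) + 7693) = -((-9920 - 28218) + 7693) = -(-38138 + 7693) = -1*(-30445) = 30445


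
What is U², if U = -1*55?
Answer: 3025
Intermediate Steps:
U = -55
U² = (-55)² = 3025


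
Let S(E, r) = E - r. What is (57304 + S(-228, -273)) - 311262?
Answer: -253913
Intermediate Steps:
(57304 + S(-228, -273)) - 311262 = (57304 + (-228 - 1*(-273))) - 311262 = (57304 + (-228 + 273)) - 311262 = (57304 + 45) - 311262 = 57349 - 311262 = -253913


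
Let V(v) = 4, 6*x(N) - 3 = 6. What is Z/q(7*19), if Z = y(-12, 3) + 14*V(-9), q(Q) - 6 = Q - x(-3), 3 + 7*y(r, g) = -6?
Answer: 766/1925 ≈ 0.39792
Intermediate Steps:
x(N) = 3/2 (x(N) = 1/2 + (1/6)*6 = 1/2 + 1 = 3/2)
y(r, g) = -9/7 (y(r, g) = -3/7 + (1/7)*(-6) = -3/7 - 6/7 = -9/7)
q(Q) = 9/2 + Q (q(Q) = 6 + (Q - 1*3/2) = 6 + (Q - 3/2) = 6 + (-3/2 + Q) = 9/2 + Q)
Z = 383/7 (Z = -9/7 + 14*4 = -9/7 + 56 = 383/7 ≈ 54.714)
Z/q(7*19) = 383/(7*(9/2 + 7*19)) = 383/(7*(9/2 + 133)) = 383/(7*(275/2)) = (383/7)*(2/275) = 766/1925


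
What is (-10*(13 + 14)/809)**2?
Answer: 72900/654481 ≈ 0.11139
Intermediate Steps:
(-10*(13 + 14)/809)**2 = (-10*27*(1/809))**2 = (-270*1/809)**2 = (-270/809)**2 = 72900/654481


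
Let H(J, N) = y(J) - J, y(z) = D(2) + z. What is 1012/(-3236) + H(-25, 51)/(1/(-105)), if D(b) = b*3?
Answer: -509923/809 ≈ -630.31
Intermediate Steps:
D(b) = 3*b
y(z) = 6 + z (y(z) = 3*2 + z = 6 + z)
H(J, N) = 6 (H(J, N) = (6 + J) - J = 6)
1012/(-3236) + H(-25, 51)/(1/(-105)) = 1012/(-3236) + 6/(1/(-105)) = 1012*(-1/3236) + 6/(-1/105) = -253/809 + 6*(-105) = -253/809 - 630 = -509923/809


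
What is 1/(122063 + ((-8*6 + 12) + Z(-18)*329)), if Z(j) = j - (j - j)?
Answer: 1/116105 ≈ 8.6129e-6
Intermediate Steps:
Z(j) = j (Z(j) = j - 1*0 = j + 0 = j)
1/(122063 + ((-8*6 + 12) + Z(-18)*329)) = 1/(122063 + ((-8*6 + 12) - 18*329)) = 1/(122063 + ((-48 + 12) - 5922)) = 1/(122063 + (-36 - 5922)) = 1/(122063 - 5958) = 1/116105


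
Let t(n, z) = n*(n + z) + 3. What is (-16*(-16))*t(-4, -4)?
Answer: 8960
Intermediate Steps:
t(n, z) = 3 + n*(n + z)
(-16*(-16))*t(-4, -4) = (-16*(-16))*(3 + (-4)² - 4*(-4)) = 256*(3 + 16 + 16) = 256*35 = 8960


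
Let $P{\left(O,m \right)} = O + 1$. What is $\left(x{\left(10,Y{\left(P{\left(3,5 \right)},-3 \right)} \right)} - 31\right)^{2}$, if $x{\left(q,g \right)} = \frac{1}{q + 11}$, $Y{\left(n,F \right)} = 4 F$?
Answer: $\frac{422500}{441} \approx 958.05$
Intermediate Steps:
$P{\left(O,m \right)} = 1 + O$
$x{\left(q,g \right)} = \frac{1}{11 + q}$
$\left(x{\left(10,Y{\left(P{\left(3,5 \right)},-3 \right)} \right)} - 31\right)^{2} = \left(\frac{1}{11 + 10} - 31\right)^{2} = \left(\frac{1}{21} - 31\right)^{2} = \left(- \frac{650}{21}\right)^{2} = \frac{422500}{441}$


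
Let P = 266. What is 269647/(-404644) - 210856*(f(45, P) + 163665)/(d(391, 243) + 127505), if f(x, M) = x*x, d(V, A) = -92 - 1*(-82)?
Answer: -2827394562347285/10318017356 ≈ -2.7403e+5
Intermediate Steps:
d(V, A) = -10 (d(V, A) = -92 + 82 = -10)
f(x, M) = x²
269647/(-404644) - 210856*(f(45, P) + 163665)/(d(391, 243) + 127505) = 269647/(-404644) - 210856*(45² + 163665)/(-10 + 127505) = 269647*(-1/404644) - 210856/(127495/(2025 + 163665)) = -269647/404644 - 210856/(127495/165690) = -269647/404644 - 210856/(127495*(1/165690)) = -269647/404644 - 210856/25499/33138 = -269647/404644 - 210856*33138/25499 = -269647/404644 - 6987346128/25499 = -2827394562347285/10318017356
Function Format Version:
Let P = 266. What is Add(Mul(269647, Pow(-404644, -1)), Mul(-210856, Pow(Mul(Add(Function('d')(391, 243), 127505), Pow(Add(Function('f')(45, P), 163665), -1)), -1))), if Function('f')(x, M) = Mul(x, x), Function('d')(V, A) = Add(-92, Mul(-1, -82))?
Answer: Rational(-2827394562347285, 10318017356) ≈ -2.7403e+5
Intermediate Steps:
Function('d')(V, A) = -10 (Function('d')(V, A) = Add(-92, 82) = -10)
Function('f')(x, M) = Pow(x, 2)
Add(Mul(269647, Pow(-404644, -1)), Mul(-210856, Pow(Mul(Add(Function('d')(391, 243), 127505), Pow(Add(Function('f')(45, P), 163665), -1)), -1))) = Add(Mul(269647, Pow(-404644, -1)), Mul(-210856, Pow(Mul(Add(-10, 127505), Pow(Add(Pow(45, 2), 163665), -1)), -1))) = Add(Mul(269647, Rational(-1, 404644)), Mul(-210856, Pow(Mul(127495, Pow(Add(2025, 163665), -1)), -1))) = Add(Rational(-269647, 404644), Mul(-210856, Pow(Mul(127495, Pow(165690, -1)), -1))) = Add(Rational(-269647, 404644), Mul(-210856, Pow(Mul(127495, Rational(1, 165690)), -1))) = Add(Rational(-269647, 404644), Mul(-210856, Pow(Rational(25499, 33138), -1))) = Add(Rational(-269647, 404644), Mul(-210856, Rational(33138, 25499))) = Add(Rational(-269647, 404644), Rational(-6987346128, 25499)) = Rational(-2827394562347285, 10318017356)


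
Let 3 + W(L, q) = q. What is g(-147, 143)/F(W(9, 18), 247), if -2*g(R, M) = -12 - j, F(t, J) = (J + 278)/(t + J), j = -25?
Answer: -1703/525 ≈ -3.2438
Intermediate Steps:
W(L, q) = -3 + q
F(t, J) = (278 + J)/(J + t)
g(R, M) = -13/2 (g(R, M) = -(-12 - 1*(-25))/2 = -(-12 + 25)/2 = -1/2*13 = -13/2)
g(-147, 143)/F(W(9, 18), 247) = -13*(247 + (-3 + 18))/(278 + 247)/2 = -13/(2*(525/(247 + 15))) = -13/(2*(525/262)) = -13/(2*((1/262)*525)) = -13/(2*525/262) = -13/2*262/525 = -1703/525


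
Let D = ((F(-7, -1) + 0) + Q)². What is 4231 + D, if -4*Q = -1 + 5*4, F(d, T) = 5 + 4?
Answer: 67985/16 ≈ 4249.1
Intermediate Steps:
F(d, T) = 9
Q = -19/4 (Q = -(-1 + 5*4)/4 = -(-1 + 20)/4 = -¼*19 = -19/4 ≈ -4.7500)
D = 289/16 (D = ((9 + 0) - 19/4)² = (9 - 19/4)² = (17/4)² = 289/16 ≈ 18.063)
4231 + D = 4231 + 289/16 = 67985/16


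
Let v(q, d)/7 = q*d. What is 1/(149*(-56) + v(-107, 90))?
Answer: -1/75754 ≈ -1.3201e-5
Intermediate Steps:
v(q, d) = 7*d*q (v(q, d) = 7*(q*d) = 7*(d*q) = 7*d*q)
1/(149*(-56) + v(-107, 90)) = 1/(149*(-56) + 7*90*(-107)) = 1/(-8344 - 67410) = 1/(-75754) = -1/75754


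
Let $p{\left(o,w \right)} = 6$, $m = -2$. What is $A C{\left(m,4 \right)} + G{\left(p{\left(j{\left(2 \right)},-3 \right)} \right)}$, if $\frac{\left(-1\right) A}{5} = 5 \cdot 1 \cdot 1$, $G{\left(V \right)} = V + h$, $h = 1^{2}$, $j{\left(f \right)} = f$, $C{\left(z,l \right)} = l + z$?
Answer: $-43$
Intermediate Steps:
$h = 1$
$G{\left(V \right)} = 1 + V$ ($G{\left(V \right)} = V + 1 = 1 + V$)
$A = -25$ ($A = - 5 \cdot 5 \cdot 1 \cdot 1 = - 5 \cdot 5 \cdot 1 = \left(-5\right) 5 = -25$)
$A C{\left(m,4 \right)} + G{\left(p{\left(j{\left(2 \right)},-3 \right)} \right)} = - 25 \left(4 - 2\right) + \left(1 + 6\right) = \left(-25\right) 2 + 7 = -50 + 7 = -43$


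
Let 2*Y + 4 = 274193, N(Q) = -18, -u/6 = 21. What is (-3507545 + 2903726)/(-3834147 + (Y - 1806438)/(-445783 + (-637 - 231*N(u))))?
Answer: 534092397156/3391391702341 ≈ 0.15748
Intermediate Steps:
u = -126 (u = -6*21 = -126)
Y = 274189/2 (Y = -2 + (½)*274193 = -2 + 274193/2 = 274189/2 ≈ 1.3709e+5)
(-3507545 + 2903726)/(-3834147 + (Y - 1806438)/(-445783 + (-637 - 231*N(u)))) = (-3507545 + 2903726)/(-3834147 + (274189/2 - 1806438)/(-445783 + (-637 - 231*(-18)))) = -603819/(-3834147 - 3338687/(2*(-445783 + (-637 + 4158)))) = -603819/(-3834147 - 3338687/(2*(-445783 + 3521))) = -603819/(-3834147 - 3338687/2/(-442262)) = -603819/(-3834147 - 3338687/2*(-1/442262)) = -603819/(-3834147 + 3338687/884524) = -603819/(-3391391702341/884524) = -603819*(-884524/3391391702341) = 534092397156/3391391702341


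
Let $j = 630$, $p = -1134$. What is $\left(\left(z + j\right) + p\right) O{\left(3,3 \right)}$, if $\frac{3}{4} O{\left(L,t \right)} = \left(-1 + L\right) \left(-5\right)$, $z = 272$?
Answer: $\frac{9280}{3} \approx 3093.3$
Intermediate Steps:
$O{\left(L,t \right)} = \frac{20}{3} - \frac{20 L}{3}$ ($O{\left(L,t \right)} = \frac{4 \left(-1 + L\right) \left(-5\right)}{3} = \frac{4 \left(5 - 5 L\right)}{3} = \frac{20}{3} - \frac{20 L}{3}$)
$\left(\left(z + j\right) + p\right) O{\left(3,3 \right)} = \left(\left(272 + 630\right) - 1134\right) \left(\frac{20}{3} - 20\right) = \left(902 - 1134\right) \left(\frac{20}{3} - 20\right) = \left(-232\right) \left(- \frac{40}{3}\right) = \frac{9280}{3}$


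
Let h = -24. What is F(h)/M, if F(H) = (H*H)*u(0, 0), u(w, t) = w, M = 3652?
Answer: 0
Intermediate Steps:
F(H) = 0 (F(H) = (H*H)*0 = H**2*0 = 0)
F(h)/M = 0/3652 = 0*(1/3652) = 0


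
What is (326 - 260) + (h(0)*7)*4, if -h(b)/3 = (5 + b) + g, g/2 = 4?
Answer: -1026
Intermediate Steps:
g = 8 (g = 2*4 = 8)
h(b) = -39 - 3*b (h(b) = -3*((5 + b) + 8) = -3*(13 + b) = -39 - 3*b)
(326 - 260) + (h(0)*7)*4 = (326 - 260) + ((-39 - 3*0)*7)*4 = 66 + ((-39 + 0)*7)*4 = 66 - 39*7*4 = 66 - 273*4 = 66 - 1092 = -1026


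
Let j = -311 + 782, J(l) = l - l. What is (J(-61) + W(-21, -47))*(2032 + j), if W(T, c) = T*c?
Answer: 2470461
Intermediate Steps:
J(l) = 0
j = 471
(J(-61) + W(-21, -47))*(2032 + j) = (0 - 21*(-47))*(2032 + 471) = (0 + 987)*2503 = 987*2503 = 2470461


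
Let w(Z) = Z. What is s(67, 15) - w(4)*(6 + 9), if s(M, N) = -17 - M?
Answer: -144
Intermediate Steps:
s(67, 15) - w(4)*(6 + 9) = (-17 - 1*67) - 4*(6 + 9) = (-17 - 67) - 4*15 = -84 - 1*60 = -84 - 60 = -144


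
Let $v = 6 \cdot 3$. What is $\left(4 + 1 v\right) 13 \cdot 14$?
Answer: $4004$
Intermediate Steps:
$v = 18$
$\left(4 + 1 v\right) 13 \cdot 14 = \left(4 + 1 \cdot 18\right) 13 \cdot 14 = \left(4 + 18\right) 13 \cdot 14 = 22 \cdot 13 \cdot 14 = 286 \cdot 14 = 4004$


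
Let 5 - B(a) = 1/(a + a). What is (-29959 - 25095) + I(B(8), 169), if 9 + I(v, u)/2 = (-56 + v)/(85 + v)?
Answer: -79250242/1439 ≈ -55073.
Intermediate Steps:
B(a) = 5 - 1/(2*a) (B(a) = 5 - 1/(a + a) = 5 - 1/(2*a))
I(v, u) = -18 + 2*(-56 + v)/(85 + v) (I(v, u) = -18 + 2*((-56 + v)/(85 + v)) = -18 + 2*(-56 + v)/(85 + v))
(-29959 - 25095) + I(B(8), 169) = (-29959 - 25095) + 2*(-821 - 8*(5 - ½/8))/(85 + (5 - ½/8)) = -55054 + 2*(-821 - 8*(5 - ½*⅛))/(85 + (5 - ½*⅛)) = -55054 + 2*(-821 - 8*(5 - 1/16))/(85 + (5 - 1/16)) = -55054 + 2*(-821 - 8*79/16)/(85 + 79/16) = -55054 + 2*(-821 - 79/2)/(1439/16) = -55054 + 2*(16/1439)*(-1721/2) = -55054 - 27536/1439 = -79250242/1439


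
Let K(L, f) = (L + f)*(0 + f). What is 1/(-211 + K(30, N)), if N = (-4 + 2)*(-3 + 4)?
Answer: -1/267 ≈ -0.0037453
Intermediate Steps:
N = -2 (N = -2*1 = -2)
K(L, f) = f*(L + f) (K(L, f) = (L + f)*f = f*(L + f))
1/(-211 + K(30, N)) = 1/(-211 - 2*(30 - 2)) = 1/(-211 - 2*28) = 1/(-211 - 56) = 1/(-267) = -1/267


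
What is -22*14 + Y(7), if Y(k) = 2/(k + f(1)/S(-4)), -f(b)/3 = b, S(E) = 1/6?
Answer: -3390/11 ≈ -308.18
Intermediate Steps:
S(E) = ⅙ (S(E) = 1*(⅙) = ⅙)
f(b) = -3*b
Y(k) = 2/(-18 + k) (Y(k) = 2/(k + (-3*1)/(⅙)) = 2/(k - 3*6) = 2/(k - 18) = 2/(-18 + k))
-22*14 + Y(7) = -22*14 + 2/(-18 + 7) = -308 + 2/(-11) = -308 + 2*(-1/11) = -308 - 2/11 = -3390/11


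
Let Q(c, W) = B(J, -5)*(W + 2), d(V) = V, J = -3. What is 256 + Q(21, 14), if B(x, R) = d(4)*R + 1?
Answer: -48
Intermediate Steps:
B(x, R) = 1 + 4*R (B(x, R) = 4*R + 1 = 1 + 4*R)
Q(c, W) = -38 - 19*W (Q(c, W) = (1 + 4*(-5))*(W + 2) = (1 - 20)*(2 + W) = -19*(2 + W) = -38 - 19*W)
256 + Q(21, 14) = 256 + (-38 - 19*14) = 256 + (-38 - 266) = 256 - 304 = -48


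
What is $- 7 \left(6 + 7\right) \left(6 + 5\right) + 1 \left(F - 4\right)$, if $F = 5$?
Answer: $-1000$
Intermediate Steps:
$- 7 \left(6 + 7\right) \left(6 + 5\right) + 1 \left(F - 4\right) = - 7 \left(6 + 7\right) \left(6 + 5\right) + 1 \left(5 - 4\right) = - 7 \cdot 13 \cdot 11 + 1 \cdot 1 = \left(-7\right) 143 + 1 = -1001 + 1 = -1000$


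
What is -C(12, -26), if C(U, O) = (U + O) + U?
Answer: 2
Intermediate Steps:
C(U, O) = O + 2*U (C(U, O) = (O + U) + U = O + 2*U)
-C(12, -26) = -(-26 + 2*12) = -(-26 + 24) = -1*(-2) = 2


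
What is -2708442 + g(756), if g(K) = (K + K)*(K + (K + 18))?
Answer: -395082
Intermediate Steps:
g(K) = 2*K*(18 + 2*K) (g(K) = (2*K)*(K + (18 + K)) = (2*K)*(18 + 2*K) = 2*K*(18 + 2*K))
-2708442 + g(756) = -2708442 + 4*756*(9 + 756) = -2708442 + 4*756*765 = -2708442 + 2313360 = -395082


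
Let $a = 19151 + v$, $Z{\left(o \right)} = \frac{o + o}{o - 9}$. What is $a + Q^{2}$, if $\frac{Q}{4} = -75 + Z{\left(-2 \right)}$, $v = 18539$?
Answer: $\frac{15345146}{121} \approx 1.2682 \cdot 10^{5}$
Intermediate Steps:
$Z{\left(o \right)} = \frac{2 o}{-9 + o}$
$Q = - \frac{3284}{11}$ ($Q = 4 \left(-75 + 2 \left(-2\right) \frac{1}{-9 - 2}\right) = 4 \left(-75 + 2 \left(-2\right) \frac{1}{-11}\right) = 4 \left(-75 + 2 \left(-2\right) \left(- \frac{1}{11}\right)\right) = 4 \left(-75 + \frac{4}{11}\right) = 4 \left(- \frac{821}{11}\right) = - \frac{3284}{11} \approx -298.55$)
$a = 37690$ ($a = 19151 + 18539 = 37690$)
$a + Q^{2} = 37690 + \left(- \frac{3284}{11}\right)^{2} = 37690 + \frac{10784656}{121} = \frac{15345146}{121}$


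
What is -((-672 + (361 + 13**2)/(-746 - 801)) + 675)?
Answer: -4111/1547 ≈ -2.6574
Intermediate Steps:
-((-672 + (361 + 13**2)/(-746 - 801)) + 675) = -((-672 + (361 + 169)/(-1547)) + 675) = -((-672 + 530*(-1/1547)) + 675) = -((-672 - 530/1547) + 675) = -(-1040114/1547 + 675) = -1*4111/1547 = -4111/1547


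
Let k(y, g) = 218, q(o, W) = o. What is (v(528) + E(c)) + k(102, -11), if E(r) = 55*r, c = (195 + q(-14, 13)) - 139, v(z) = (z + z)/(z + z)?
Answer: 2529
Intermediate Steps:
v(z) = 1 (v(z) = (2*z)/((2*z)) = (2*z)*(1/(2*z)) = 1)
c = 42 (c = (195 - 14) - 139 = 181 - 139 = 42)
(v(528) + E(c)) + k(102, -11) = (1 + 55*42) + 218 = (1 + 2310) + 218 = 2311 + 218 = 2529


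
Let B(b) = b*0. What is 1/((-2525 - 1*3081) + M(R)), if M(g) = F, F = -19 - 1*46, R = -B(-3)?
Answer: -1/5671 ≈ -0.00017634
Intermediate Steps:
B(b) = 0
R = 0 (R = -1*0 = 0)
F = -65 (F = -19 - 46 = -65)
M(g) = -65
1/((-2525 - 1*3081) + M(R)) = 1/((-2525 - 1*3081) - 65) = 1/((-2525 - 3081) - 65) = 1/(-5606 - 65) = 1/(-5671) = -1/5671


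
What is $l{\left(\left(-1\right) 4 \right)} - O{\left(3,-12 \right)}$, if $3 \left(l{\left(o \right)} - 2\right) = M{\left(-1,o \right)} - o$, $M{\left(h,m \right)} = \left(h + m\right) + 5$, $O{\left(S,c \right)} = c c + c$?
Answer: $- \frac{386}{3} \approx -128.67$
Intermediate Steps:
$O{\left(S,c \right)} = c + c^{2}$ ($O{\left(S,c \right)} = c^{2} + c = c + c^{2}$)
$M{\left(h,m \right)} = 5 + h + m$
$l{\left(o \right)} = \frac{10}{3}$ ($l{\left(o \right)} = 2 + \frac{\left(5 - 1 + o\right) - o}{3} = 2 + \frac{\left(4 + o\right) - o}{3} = 2 + \frac{1}{3} \cdot 4 = 2 + \frac{4}{3} = \frac{10}{3}$)
$l{\left(\left(-1\right) 4 \right)} - O{\left(3,-12 \right)} = \frac{10}{3} - - 12 \left(1 - 12\right) = \frac{10}{3} - \left(-12\right) \left(-11\right) = \frac{10}{3} - 132 = - \frac{386}{3}$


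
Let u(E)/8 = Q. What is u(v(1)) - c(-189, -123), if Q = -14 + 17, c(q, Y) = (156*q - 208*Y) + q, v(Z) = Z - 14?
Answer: 4113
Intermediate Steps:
v(Z) = -14 + Z
c(q, Y) = -208*Y + 157*q (c(q, Y) = (-208*Y + 156*q) + q = -208*Y + 157*q)
Q = 3
u(E) = 24 (u(E) = 8*3 = 24)
u(v(1)) - c(-189, -123) = 24 - (-208*(-123) + 157*(-189)) = 24 - (25584 - 29673) = 24 - 1*(-4089) = 24 + 4089 = 4113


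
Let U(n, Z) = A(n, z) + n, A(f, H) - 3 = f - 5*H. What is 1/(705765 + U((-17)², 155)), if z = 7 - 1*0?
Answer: 1/706311 ≈ 1.4158e-6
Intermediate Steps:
z = 7 (z = 7 + 0 = 7)
A(f, H) = 3 + f - 5*H (A(f, H) = 3 + (f - 5*H) = 3 + f - 5*H)
U(n, Z) = -32 + 2*n (U(n, Z) = (3 + n - 5*7) + n = (3 + n - 35) + n = (-32 + n) + n = -32 + 2*n)
1/(705765 + U((-17)², 155)) = 1/(705765 + (-32 + 2*(-17)²)) = 1/(705765 + (-32 + 2*289)) = 1/(705765 + (-32 + 578)) = 1/(705765 + 546) = 1/706311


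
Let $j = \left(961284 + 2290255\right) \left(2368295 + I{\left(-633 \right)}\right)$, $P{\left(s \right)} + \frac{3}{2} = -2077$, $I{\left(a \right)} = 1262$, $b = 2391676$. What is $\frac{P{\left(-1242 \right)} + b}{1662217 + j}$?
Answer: $\frac{955839}{3081883464176} \approx 3.1015 \cdot 10^{-7}$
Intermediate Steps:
$P{\left(s \right)} = - \frac{4157}{2}$ ($P{\left(s \right)} = - \frac{3}{2} - 2077 = - \frac{4157}{2}$)
$j = 7704706998223$ ($j = \left(961284 + 2290255\right) \left(2368295 + 1262\right) = 3251539 \cdot 2369557 = 7704706998223$)
$\frac{P{\left(-1242 \right)} + b}{1662217 + j} = \frac{- \frac{4157}{2} + 2391676}{1662217 + 7704706998223} = \frac{4779195}{2 \cdot 7704708660440} = \frac{4779195}{2} \cdot \frac{1}{7704708660440} = \frac{955839}{3081883464176}$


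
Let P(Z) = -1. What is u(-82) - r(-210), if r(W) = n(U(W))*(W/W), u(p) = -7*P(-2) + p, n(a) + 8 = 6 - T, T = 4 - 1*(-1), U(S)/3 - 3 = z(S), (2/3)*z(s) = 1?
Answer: -68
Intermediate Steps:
z(s) = 3/2 (z(s) = (3/2)*1 = 3/2)
U(S) = 27/2 (U(S) = 9 + 3*(3/2) = 9 + 9/2 = 27/2)
T = 5 (T = 4 + 1 = 5)
n(a) = -7 (n(a) = -8 + (6 - 1*5) = -8 + (6 - 5) = -8 + 1 = -7)
u(p) = 7 + p (u(p) = -7*(-1) + p = 7 + p)
r(W) = -7 (r(W) = -7*W/W = -7*1 = -7)
u(-82) - r(-210) = (7 - 82) - 1*(-7) = -75 + 7 = -68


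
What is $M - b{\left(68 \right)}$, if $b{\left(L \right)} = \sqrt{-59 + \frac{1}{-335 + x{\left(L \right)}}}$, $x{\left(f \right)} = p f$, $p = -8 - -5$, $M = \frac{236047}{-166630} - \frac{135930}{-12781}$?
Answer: $\frac{19633099193}{2129698030} - \frac{i \sqrt{349822}}{77} \approx 9.2187 - 7.6813 i$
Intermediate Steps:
$M = \frac{19633099193}{2129698030}$ ($M = 236047 \left(- \frac{1}{166630}\right) - - \frac{135930}{12781} = - \frac{236047}{166630} + \frac{135930}{12781} = \frac{19633099193}{2129698030} \approx 9.2187$)
$p = -3$ ($p = -8 + 5 = -3$)
$x{\left(f \right)} = - 3 f$
$b{\left(L \right)} = \sqrt{-59 + \frac{1}{-335 - 3 L}}$
$M - b{\left(68 \right)} = \frac{19633099193}{2129698030} - \sqrt{\frac{19766 + 177 \cdot 68}{-335 - 204}} = \frac{19633099193}{2129698030} - \sqrt{\frac{19766 + 12036}{-335 - 204}} = \frac{19633099193}{2129698030} - \sqrt{\frac{1}{-539} \cdot 31802} = \frac{19633099193}{2129698030} - \sqrt{\left(- \frac{1}{539}\right) 31802} = \frac{19633099193}{2129698030} - \sqrt{- \frac{31802}{539}} = \frac{19633099193}{2129698030} - \frac{i \sqrt{349822}}{77}$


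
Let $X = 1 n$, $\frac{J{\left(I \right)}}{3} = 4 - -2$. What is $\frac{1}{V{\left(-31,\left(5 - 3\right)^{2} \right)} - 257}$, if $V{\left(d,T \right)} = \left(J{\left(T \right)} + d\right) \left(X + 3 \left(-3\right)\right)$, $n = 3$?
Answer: $- \frac{1}{179} \approx -0.0055866$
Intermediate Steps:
$J{\left(I \right)} = 18$ ($J{\left(I \right)} = 3 \left(4 - -2\right) = 3 \left(4 + 2\right) = 3 \cdot 6 = 18$)
$X = 3$ ($X = 1 \cdot 3 = 3$)
$V{\left(d,T \right)} = -108 - 6 d$ ($V{\left(d,T \right)} = \left(18 + d\right) \left(3 + 3 \left(-3\right)\right) = \left(18 + d\right) \left(3 - 9\right) = \left(18 + d\right) \left(-6\right) = -108 - 6 d$)
$\frac{1}{V{\left(-31,\left(5 - 3\right)^{2} \right)} - 257} = \frac{1}{\left(-108 - -186\right) - 257} = \frac{1}{\left(-108 + 186\right) - 257} = \frac{1}{78 - 257} = \frac{1}{-179} = - \frac{1}{179}$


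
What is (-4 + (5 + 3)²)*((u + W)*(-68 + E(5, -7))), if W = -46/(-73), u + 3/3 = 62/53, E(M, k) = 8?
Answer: -11142000/3869 ≈ -2879.8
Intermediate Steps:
u = 9/53 (u = -1 + 62/53 = 9/53 ≈ 0.16981)
W = 46/73 (W = -46*(-1/73) = 46/73 ≈ 0.63014)
(-4 + (5 + 3)²)*((u + W)*(-68 + E(5, -7))) = (-4 + (5 + 3)²)*((9/53 + 46/73)*(-68 + 8)) = (-4 + 8²)*((3095/3869)*(-60)) = (-4 + 64)*(-185700/3869) = 60*(-185700/3869) = -11142000/3869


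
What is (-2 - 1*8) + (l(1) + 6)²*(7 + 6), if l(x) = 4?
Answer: 1290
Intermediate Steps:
(-2 - 1*8) + (l(1) + 6)²*(7 + 6) = (-2 - 1*8) + (4 + 6)²*(7 + 6) = (-2 - 8) + 10²*13 = -10 + 100*13 = -10 + 1300 = 1290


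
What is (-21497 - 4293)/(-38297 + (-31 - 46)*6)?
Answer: 25790/38759 ≈ 0.66539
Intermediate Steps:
(-21497 - 4293)/(-38297 + (-31 - 46)*6) = -25790/(-38297 - 77*6) = -25790/(-38297 - 462) = -25790/(-38759) = -25790*(-1/38759) = 25790/38759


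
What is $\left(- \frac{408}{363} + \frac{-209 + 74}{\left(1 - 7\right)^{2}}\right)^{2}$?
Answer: $\frac{5564881}{234256} \approx 23.756$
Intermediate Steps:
$\left(- \frac{408}{363} + \frac{-209 + 74}{\left(1 - 7\right)^{2}}\right)^{2} = \left(\left(-408\right) \frac{1}{363} - \frac{135}{\left(-6\right)^{2}}\right)^{2} = \left(- \frac{136}{121} - \frac{135}{36}\right)^{2} = \left(- \frac{136}{121} - \frac{15}{4}\right)^{2} = \left(- \frac{2359}{484}\right)^{2} = \frac{5564881}{234256}$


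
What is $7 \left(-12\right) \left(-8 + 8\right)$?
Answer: $0$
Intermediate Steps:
$7 \left(-12\right) \left(-8 + 8\right) = \left(-84\right) 0 = 0$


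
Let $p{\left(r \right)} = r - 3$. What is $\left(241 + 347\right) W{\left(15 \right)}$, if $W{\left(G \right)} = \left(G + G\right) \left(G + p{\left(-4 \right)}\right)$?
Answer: $141120$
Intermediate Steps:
$p{\left(r \right)} = -3 + r$
$W{\left(G \right)} = 2 G \left(-7 + G\right)$ ($W{\left(G \right)} = \left(G + G\right) \left(G - 7\right) = 2 G \left(G - 7\right) = 2 G \left(-7 + G\right)$)
$\left(241 + 347\right) W{\left(15 \right)} = \left(241 + 347\right) 2 \cdot 15 \left(-7 + 15\right) = 588 \cdot 2 \cdot 15 \cdot 8 = 588 \cdot 240 = 141120$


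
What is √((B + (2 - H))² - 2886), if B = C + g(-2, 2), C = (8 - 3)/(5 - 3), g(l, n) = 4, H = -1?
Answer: I*√11183/2 ≈ 52.875*I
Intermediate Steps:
C = 5/2 ≈ 2.5000
B = 13/2 (B = 5/2 + 4 = 13/2 ≈ 6.5000)
√((B + (2 - H))² - 2886) = √((13/2 + (2 - 1*(-1)))² - 2886) = √((13/2 + (2 + 1))² - 2886) = √((13/2 + 3)² - 2886) = √((19/2)² - 2886) = √(361/4 - 2886) = √(-11183/4) = I*√11183/2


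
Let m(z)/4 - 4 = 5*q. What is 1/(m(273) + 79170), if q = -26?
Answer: 1/78666 ≈ 1.2712e-5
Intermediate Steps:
m(z) = -504 (m(z) = 16 + 4*(5*(-26)) = 16 + 4*(-130) = 16 - 520 = -504)
1/(m(273) + 79170) = 1/(-504 + 79170) = 1/78666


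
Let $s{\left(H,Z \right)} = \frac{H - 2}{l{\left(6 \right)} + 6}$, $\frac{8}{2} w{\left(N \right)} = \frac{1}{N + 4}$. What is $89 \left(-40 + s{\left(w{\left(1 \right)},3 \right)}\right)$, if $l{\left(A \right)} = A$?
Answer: $- \frac{285957}{80} \approx -3574.5$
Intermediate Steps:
$w{\left(N \right)} = \frac{1}{4 \left(4 + N\right)}$ ($w{\left(N \right)} = \frac{1}{4 \left(N + 4\right)} = \frac{1}{4 \left(4 + N\right)}$)
$s{\left(H,Z \right)} = - \frac{1}{6} + \frac{H}{12}$ ($s{\left(H,Z \right)} = \frac{H - 2}{6 + 6} = \frac{-2 + H}{12} = \left(-2 + H\right) \frac{1}{12} = - \frac{1}{6} + \frac{H}{12}$)
$89 \left(-40 + s{\left(w{\left(1 \right)},3 \right)}\right) = 89 \left(-40 - \left(\frac{1}{6} - \frac{\frac{1}{4} \frac{1}{4 + 1}}{12}\right)\right) = 89 \left(-40 - \left(\frac{1}{6} - \frac{\frac{1}{4} \cdot \frac{1}{5}}{12}\right)\right) = 89 \left(-40 + \left(- \frac{1}{6} + \frac{1}{12} \cdot \frac{1}{20}\right)\right) = 89 \left(-40 + \left(- \frac{1}{6} + \frac{1}{240}\right)\right) = 89 \left(-40 - \frac{13}{80}\right) = 89 \left(- \frac{3213}{80}\right) = - \frac{285957}{80}$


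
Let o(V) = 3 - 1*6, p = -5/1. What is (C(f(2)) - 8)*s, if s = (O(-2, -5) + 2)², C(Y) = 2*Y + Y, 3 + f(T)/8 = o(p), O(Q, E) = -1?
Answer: -152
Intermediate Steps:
p = -5 (p = -5*1 = -5)
o(V) = -3 (o(V) = 3 - 6 = -3)
f(T) = -48 (f(T) = -24 + 8*(-3) = -24 - 24 = -48)
C(Y) = 3*Y
s = 1 (s = (-1 + 2)² = 1² = 1)
(C(f(2)) - 8)*s = (3*(-48) - 8)*1 = (-144 - 8)*1 = -152*1 = -152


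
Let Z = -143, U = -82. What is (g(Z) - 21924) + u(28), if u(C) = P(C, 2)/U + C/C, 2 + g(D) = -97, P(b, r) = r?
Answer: -902903/41 ≈ -22022.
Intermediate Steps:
g(D) = -99 (g(D) = -2 - 97 = -99)
u(C) = 40/41 (u(C) = 2/(-82) + C/C = 2*(-1/82) + 1 = -1/41 + 1 = 40/41)
(g(Z) - 21924) + u(28) = (-99 - 21924) + 40/41 = -22023 + 40/41 = -902903/41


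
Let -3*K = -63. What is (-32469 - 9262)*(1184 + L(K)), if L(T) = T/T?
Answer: -49451235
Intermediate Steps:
K = 21 (K = -1/3*(-63) = 21)
L(T) = 1
(-32469 - 9262)*(1184 + L(K)) = (-32469 - 9262)*(1184 + 1) = -41731*1185 = -49451235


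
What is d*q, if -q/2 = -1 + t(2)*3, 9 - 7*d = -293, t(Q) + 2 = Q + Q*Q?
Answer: -6644/7 ≈ -949.14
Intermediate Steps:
t(Q) = -2 + Q + Q² (t(Q) = -2 + (Q + Q*Q) = -2 + (Q + Q²) = -2 + Q + Q²)
d = 302/7 (d = 9/7 - ⅐*(-293) = 9/7 + 293/7 = 302/7 ≈ 43.143)
q = -22 (q = -2*(-1 + (-2 + 2 + 2²)*3) = -2*(-1 + (-2 + 2 + 4)*3) = -2*(-1 + 4*3) = -2*(-1 + 12) = -2*11 = -22)
d*q = (302/7)*(-22) = -6644/7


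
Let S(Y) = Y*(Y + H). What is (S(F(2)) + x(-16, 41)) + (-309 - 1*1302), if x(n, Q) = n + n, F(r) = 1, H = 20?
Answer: -1622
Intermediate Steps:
x(n, Q) = 2*n
S(Y) = Y*(20 + Y) (S(Y) = Y*(Y + 20) = Y*(20 + Y))
(S(F(2)) + x(-16, 41)) + (-309 - 1*1302) = (1*(20 + 1) + 2*(-16)) + (-309 - 1*1302) = (1*21 - 32) + (-309 - 1302) = (21 - 32) - 1611 = -11 - 1611 = -1622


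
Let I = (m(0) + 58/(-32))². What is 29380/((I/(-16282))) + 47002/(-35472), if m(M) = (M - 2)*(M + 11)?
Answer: -723993412578407/858191832 ≈ -8.4363e+5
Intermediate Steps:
m(M) = (-2 + M)*(11 + M)
I = 145161/256 (I = ((-22 + 0² + 9*0) + 58/(-32))² = ((-22 + 0 + 0) + 58*(-1/32))² = (-22 - 29/16)² = (-381/16)² = 145161/256 ≈ 567.04)
29380/((I/(-16282))) + 47002/(-35472) = 29380/(((145161/256)/(-16282))) + 47002/(-35472) = 29380/(((145161/256)*(-1/16282))) + 47002*(-1/35472) = 29380/(-145161/4168192) - 23501/17736 = 29380*(-4168192/145161) - 23501/17736 = -122461480960/145161 - 23501/17736 = -723993412578407/858191832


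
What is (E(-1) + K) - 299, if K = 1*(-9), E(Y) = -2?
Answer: -310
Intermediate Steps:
K = -9
(E(-1) + K) - 299 = (-2 - 9) - 299 = -11 - 299 = -310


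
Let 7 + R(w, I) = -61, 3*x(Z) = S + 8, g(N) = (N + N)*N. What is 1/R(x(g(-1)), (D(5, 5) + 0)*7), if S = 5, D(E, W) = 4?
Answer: -1/68 ≈ -0.014706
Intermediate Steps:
g(N) = 2*N² (g(N) = (2*N)*N = 2*N²)
x(Z) = 13/3 (x(Z) = (5 + 8)/3 = (⅓)*13 = 13/3)
R(w, I) = -68 (R(w, I) = -7 - 61 = -68)
1/R(x(g(-1)), (D(5, 5) + 0)*7) = 1/(-68) = -1/68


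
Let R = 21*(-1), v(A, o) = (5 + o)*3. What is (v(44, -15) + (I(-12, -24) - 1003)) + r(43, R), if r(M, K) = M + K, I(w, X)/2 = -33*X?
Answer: 573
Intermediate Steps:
v(A, o) = 15 + 3*o
R = -21
I(w, X) = -66*X (I(w, X) = 2*(-33*X) = -66*X)
r(M, K) = K + M
(v(44, -15) + (I(-12, -24) - 1003)) + r(43, R) = ((15 + 3*(-15)) + (-66*(-24) - 1003)) + (-21 + 43) = ((15 - 45) + (1584 - 1003)) + 22 = (-30 + 581) + 22 = 551 + 22 = 573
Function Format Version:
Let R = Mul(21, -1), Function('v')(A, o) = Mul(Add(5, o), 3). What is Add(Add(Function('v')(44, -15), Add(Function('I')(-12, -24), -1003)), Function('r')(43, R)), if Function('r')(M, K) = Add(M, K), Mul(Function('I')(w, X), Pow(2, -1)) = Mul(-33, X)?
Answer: 573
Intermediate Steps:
Function('v')(A, o) = Add(15, Mul(3, o))
R = -21
Function('I')(w, X) = Mul(-66, X) (Function('I')(w, X) = Mul(2, Mul(-33, X)) = Mul(-66, X))
Function('r')(M, K) = Add(K, M)
Add(Add(Function('v')(44, -15), Add(Function('I')(-12, -24), -1003)), Function('r')(43, R)) = Add(Add(Add(15, Mul(3, -15)), Add(Mul(-66, -24), -1003)), Add(-21, 43)) = Add(Add(Add(15, -45), Add(1584, -1003)), 22) = Add(Add(-30, 581), 22) = Add(551, 22) = 573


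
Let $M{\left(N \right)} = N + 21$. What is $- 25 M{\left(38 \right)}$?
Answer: $-1475$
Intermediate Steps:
$M{\left(N \right)} = 21 + N$
$- 25 M{\left(38 \right)} = - 25 \left(21 + 38\right) = \left(-25\right) 59 = -1475$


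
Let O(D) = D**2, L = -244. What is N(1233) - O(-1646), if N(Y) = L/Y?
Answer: -3340586872/1233 ≈ -2.7093e+6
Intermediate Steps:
N(Y) = -244/Y
N(1233) - O(-1646) = -244/1233 - 1*(-1646)**2 = -244*1/1233 - 1*2709316 = -244/1233 - 2709316 = -3340586872/1233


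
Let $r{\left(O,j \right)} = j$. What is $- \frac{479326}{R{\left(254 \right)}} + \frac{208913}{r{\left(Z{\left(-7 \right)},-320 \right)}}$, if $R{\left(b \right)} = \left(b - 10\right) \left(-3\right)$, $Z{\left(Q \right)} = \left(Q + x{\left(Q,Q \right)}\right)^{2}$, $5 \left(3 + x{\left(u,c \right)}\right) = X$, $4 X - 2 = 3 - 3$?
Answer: $\frac{115001}{58560} \approx 1.9638$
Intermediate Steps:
$X = \frac{1}{2}$ ($X = \frac{1}{2} + \frac{3 - 3}{4} = \frac{1}{2} + \frac{1}{4} \cdot 0 = \frac{1}{2} + 0 = \frac{1}{2} \approx 0.5$)
$x{\left(u,c \right)} = - \frac{29}{10}$ ($x{\left(u,c \right)} = -3 + \frac{1}{5} \cdot \frac{1}{2} = -3 + \frac{1}{10} = - \frac{29}{10}$)
$Z{\left(Q \right)} = \left(- \frac{29}{10} + Q\right)^{2}$ ($Z{\left(Q \right)} = \left(Q - \frac{29}{10}\right)^{2} = \left(- \frac{29}{10} + Q\right)^{2}$)
$R{\left(b \right)} = 30 - 3 b$ ($R{\left(b \right)} = \left(-10 + b\right) \left(-3\right) = 30 - 3 b$)
$- \frac{479326}{R{\left(254 \right)}} + \frac{208913}{r{\left(Z{\left(-7 \right)},-320 \right)}} = - \frac{479326}{30 - 762} + \frac{208913}{-320} = - \frac{479326}{30 - 762} + 208913 \left(- \frac{1}{320}\right) = - \frac{479326}{-732} - \frac{208913}{320} = \left(-479326\right) \left(- \frac{1}{732}\right) - \frac{208913}{320} = \frac{239663}{366} - \frac{208913}{320} = \frac{115001}{58560}$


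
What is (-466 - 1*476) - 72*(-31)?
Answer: 1290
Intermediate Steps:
(-466 - 1*476) - 72*(-31) = (-466 - 476) + 2232 = -942 + 2232 = 1290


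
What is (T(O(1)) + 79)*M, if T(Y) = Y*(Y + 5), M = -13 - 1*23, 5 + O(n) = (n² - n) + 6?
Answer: -3060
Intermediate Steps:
O(n) = 1 + n² - n (O(n) = -5 + ((n² - n) + 6) = -5 + (6 + n² - n) = 1 + n² - n)
M = -36 (M = -13 - 23 = -36)
T(Y) = Y*(5 + Y)
(T(O(1)) + 79)*M = ((1 + 1² - 1*1)*(5 + (1 + 1² - 1*1)) + 79)*(-36) = ((1 + 1 - 1)*(5 + (1 + 1 - 1)) + 79)*(-36) = (1*(5 + 1) + 79)*(-36) = (1*6 + 79)*(-36) = (6 + 79)*(-36) = 85*(-36) = -3060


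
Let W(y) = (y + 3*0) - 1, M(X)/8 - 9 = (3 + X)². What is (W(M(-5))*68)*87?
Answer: 609348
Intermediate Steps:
M(X) = 72 + 8*(3 + X)²
W(y) = -1 + y (W(y) = (y + 0) - 1 = y - 1 = -1 + y)
(W(M(-5))*68)*87 = ((-1 + (72 + 8*(3 - 5)²))*68)*87 = ((-1 + (72 + 8*(-2)²))*68)*87 = ((-1 + (72 + 8*4))*68)*87 = ((-1 + (72 + 32))*68)*87 = ((-1 + 104)*68)*87 = (103*68)*87 = 7004*87 = 609348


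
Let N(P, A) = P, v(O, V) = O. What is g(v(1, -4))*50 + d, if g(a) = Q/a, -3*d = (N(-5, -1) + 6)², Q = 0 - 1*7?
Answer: -1051/3 ≈ -350.33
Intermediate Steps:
Q = -7 (Q = 0 - 7 = -7)
d = -⅓ (d = -(-5 + 6)²/3 = -⅓*1² = -⅓*1 = -⅓ ≈ -0.33333)
g(a) = -7/a
g(v(1, -4))*50 + d = -7/1*50 - ⅓ = -7*1*50 - ⅓ = -7*50 - ⅓ = -350 - ⅓ = -1051/3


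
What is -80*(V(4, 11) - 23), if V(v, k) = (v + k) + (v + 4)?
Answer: 0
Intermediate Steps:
V(v, k) = 4 + k + 2*v (V(v, k) = (k + v) + (4 + v) = 4 + k + 2*v)
-80*(V(4, 11) - 23) = -80*((4 + 11 + 2*4) - 23) = -80*((4 + 11 + 8) - 23) = -80*(23 - 23) = -80*0 = 0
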